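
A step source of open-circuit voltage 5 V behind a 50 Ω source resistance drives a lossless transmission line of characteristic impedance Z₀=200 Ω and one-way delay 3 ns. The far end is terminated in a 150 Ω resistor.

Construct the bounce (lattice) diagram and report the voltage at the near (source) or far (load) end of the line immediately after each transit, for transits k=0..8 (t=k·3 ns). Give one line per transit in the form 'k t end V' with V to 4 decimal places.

Γ_L=-0.142857, Γ_S=-0.600000; launch V₁=5·200/250=4.000000
k=0 src: V=4.0000
k=1 load: inc=4.000000, refl=4.000000·-0.142857=-0.5714; V=0.000000+4.000000+-0.571429=3.4286
k=2 src: inc=-0.571429, refl=-0.571429·-0.600000=0.3429; V=4.000000+-0.571429+0.342857=3.7714
k=3 load: inc=0.342857, refl=0.342857·-0.142857=-0.0490; V=3.428571+0.342857+-0.048980=3.7224
k=4 src: inc=-0.048980, refl=-0.048980·-0.600000=0.0294; V=3.771429+-0.048980+0.029388=3.7518
k=5 load: inc=0.029388, refl=0.029388·-0.142857=-0.0042; V=3.722449+0.029388+-0.004198=3.7476
k=6 src: inc=-0.004198, refl=-0.004198·-0.600000=0.0025; V=3.751837+-0.004198+0.002519=3.7502
k=7 load: inc=0.002519, refl=0.002519·-0.142857=-0.0004; V=3.747638+0.002519+-0.000360=3.7498
k=8 src: inc=-0.000360, refl=-0.000360·-0.600000=0.0002; V=3.750157+-0.000360+0.000216=3.7500

0 0 source 4.0000
1 3 load 3.4286
2 6 source 3.7714
3 9 load 3.7224
4 12 source 3.7518
5 15 load 3.7476
6 18 source 3.7502
7 21 load 3.7498
8 24 source 3.7500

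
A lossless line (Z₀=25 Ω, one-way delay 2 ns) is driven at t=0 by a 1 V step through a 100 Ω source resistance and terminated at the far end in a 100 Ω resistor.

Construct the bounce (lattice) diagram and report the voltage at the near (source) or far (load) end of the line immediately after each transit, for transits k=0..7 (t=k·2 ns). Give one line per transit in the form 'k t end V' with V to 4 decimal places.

Γ_L=0.600000, Γ_S=0.600000; launch V₁=1·25/125=0.200000
k=0 src: V=0.2000
k=1 load: inc=0.200000, refl=0.200000·0.600000=0.1200; V=0.000000+0.200000+0.120000=0.3200
k=2 src: inc=0.120000, refl=0.120000·0.600000=0.0720; V=0.200000+0.120000+0.072000=0.3920
k=3 load: inc=0.072000, refl=0.072000·0.600000=0.0432; V=0.320000+0.072000+0.043200=0.4352
k=4 src: inc=0.043200, refl=0.043200·0.600000=0.0259; V=0.392000+0.043200+0.025920=0.4611
k=5 load: inc=0.025920, refl=0.025920·0.600000=0.0156; V=0.435200+0.025920+0.015552=0.4767
k=6 src: inc=0.015552, refl=0.015552·0.600000=0.0093; V=0.461120+0.015552+0.009331=0.4860
k=7 load: inc=0.009331, refl=0.009331·0.600000=0.0056; V=0.476672+0.009331+0.005599=0.4916

0 0 source 0.2000
1 2 load 0.3200
2 4 source 0.3920
3 6 load 0.4352
4 8 source 0.4611
5 10 load 0.4767
6 12 source 0.4860
7 14 load 0.4916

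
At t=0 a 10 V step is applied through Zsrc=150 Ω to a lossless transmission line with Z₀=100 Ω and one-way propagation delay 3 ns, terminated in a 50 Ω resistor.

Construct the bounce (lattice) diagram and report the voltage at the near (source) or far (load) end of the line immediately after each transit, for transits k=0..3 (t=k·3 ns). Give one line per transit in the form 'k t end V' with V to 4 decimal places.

Γ_L=-0.333333, Γ_S=0.200000; launch V₁=10·100/250=4.000000
k=0 src: V=4.0000
k=1 load: inc=4.000000, refl=4.000000·-0.333333=-1.3333; V=0.000000+4.000000+-1.333333=2.6667
k=2 src: inc=-1.333333, refl=-1.333333·0.200000=-0.2667; V=4.000000+-1.333333+-0.266667=2.4000
k=3 load: inc=-0.266667, refl=-0.266667·-0.333333=0.0889; V=2.666667+-0.266667+0.088889=2.4889

0 0 source 4.0000
1 3 load 2.6667
2 6 source 2.4000
3 9 load 2.4889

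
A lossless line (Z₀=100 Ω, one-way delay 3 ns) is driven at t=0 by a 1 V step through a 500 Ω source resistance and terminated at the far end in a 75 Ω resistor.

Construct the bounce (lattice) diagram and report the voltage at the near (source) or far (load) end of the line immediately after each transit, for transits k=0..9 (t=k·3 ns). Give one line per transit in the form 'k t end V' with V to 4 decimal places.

Γ_L=-0.142857, Γ_S=0.666667; launch V₁=1·100/600=0.166667
k=0 src: V=0.1667
k=1 load: inc=0.166667, refl=0.166667·-0.142857=-0.0238; V=0.000000+0.166667+-0.023810=0.1429
k=2 src: inc=-0.023810, refl=-0.023810·0.666667=-0.0159; V=0.166667+-0.023810+-0.015873=0.1270
k=3 load: inc=-0.015873, refl=-0.015873·-0.142857=0.0023; V=0.142857+-0.015873+0.002268=0.1293
k=4 src: inc=0.002268, refl=0.002268·0.666667=0.0015; V=0.126984+0.002268+0.001512=0.1308
k=5 load: inc=0.001512, refl=0.001512·-0.142857=-0.0002; V=0.129252+0.001512+-0.000216=0.1305
k=6 src: inc=-0.000216, refl=-0.000216·0.666667=-0.0001; V=0.130763+-0.000216+-0.000144=0.1304
k=7 load: inc=-0.000144, refl=-0.000144·-0.142857=0.0000; V=0.130547+-0.000144+0.000021=0.1304
k=8 src: inc=0.000021, refl=0.000021·0.666667=0.0000; V=0.130403+0.000021+0.000014=0.1304
k=9 load: inc=0.000014, refl=0.000014·-0.142857=-0.0000; V=0.130424+0.000014+-0.000002=0.1304

0 0 source 0.1667
1 3 load 0.1429
2 6 source 0.1270
3 9 load 0.1293
4 12 source 0.1308
5 15 load 0.1305
6 18 source 0.1304
7 21 load 0.1304
8 24 source 0.1304
9 27 load 0.1304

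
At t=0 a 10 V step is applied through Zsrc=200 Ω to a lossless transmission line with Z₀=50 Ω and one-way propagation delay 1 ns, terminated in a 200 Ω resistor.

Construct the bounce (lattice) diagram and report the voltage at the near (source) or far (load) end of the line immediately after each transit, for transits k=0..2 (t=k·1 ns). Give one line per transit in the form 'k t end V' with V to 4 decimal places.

0 0 source 2.0000
1 1 load 3.2000
2 2 source 3.9200

Γ_L=0.600000, Γ_S=0.600000; launch V₁=10·50/250=2.000000
k=0 src: V=2.0000
k=1 load: inc=2.000000, refl=2.000000·0.600000=1.2000; V=0.000000+2.000000+1.200000=3.2000
k=2 src: inc=1.200000, refl=1.200000·0.600000=0.7200; V=2.000000+1.200000+0.720000=3.9200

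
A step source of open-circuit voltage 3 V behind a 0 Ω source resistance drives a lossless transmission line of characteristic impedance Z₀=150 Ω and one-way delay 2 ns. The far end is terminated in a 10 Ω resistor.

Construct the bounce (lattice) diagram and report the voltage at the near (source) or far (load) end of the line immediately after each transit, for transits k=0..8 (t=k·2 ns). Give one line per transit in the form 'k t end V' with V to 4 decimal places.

0 0 source 3.0000
1 2 load 0.3750
2 4 source 3.0000
3 6 load 0.7031
4 8 source 3.0000
5 10 load 0.9902
6 12 source 3.0000
7 14 load 1.2415
8 16 source 3.0000

Γ_L=-0.875000, Γ_S=-1.000000; launch V₁=3·150/150=3.000000
k=0 src: V=3.0000
k=1 load: inc=3.000000, refl=3.000000·-0.875000=-2.6250; V=0.000000+3.000000+-2.625000=0.3750
k=2 src: inc=-2.625000, refl=-2.625000·-1.000000=2.6250; V=3.000000+-2.625000+2.625000=3.0000
k=3 load: inc=2.625000, refl=2.625000·-0.875000=-2.2969; V=0.375000+2.625000+-2.296875=0.7031
k=4 src: inc=-2.296875, refl=-2.296875·-1.000000=2.2969; V=3.000000+-2.296875+2.296875=3.0000
k=5 load: inc=2.296875, refl=2.296875·-0.875000=-2.0098; V=0.703125+2.296875+-2.009766=0.9902
k=6 src: inc=-2.009766, refl=-2.009766·-1.000000=2.0098; V=3.000000+-2.009766+2.009766=3.0000
k=7 load: inc=2.009766, refl=2.009766·-0.875000=-1.7585; V=0.990234+2.009766+-1.758545=1.2415
k=8 src: inc=-1.758545, refl=-1.758545·-1.000000=1.7585; V=3.000000+-1.758545+1.758545=3.0000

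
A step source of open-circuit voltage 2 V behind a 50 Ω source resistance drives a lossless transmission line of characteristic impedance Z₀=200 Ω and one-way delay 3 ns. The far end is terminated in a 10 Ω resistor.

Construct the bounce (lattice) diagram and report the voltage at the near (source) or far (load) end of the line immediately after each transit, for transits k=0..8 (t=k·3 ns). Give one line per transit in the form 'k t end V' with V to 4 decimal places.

0 0 source 1.6000
1 3 load 0.1524
2 6 source 1.0210
3 9 load 0.2351
4 12 source 0.7066
5 15 load 0.2800
6 18 source 0.5360
7 21 load 0.3044
8 24 source 0.4433

Γ_L=-0.904762, Γ_S=-0.600000; launch V₁=2·200/250=1.600000
k=0 src: V=1.6000
k=1 load: inc=1.600000, refl=1.600000·-0.904762=-1.4476; V=0.000000+1.600000+-1.447619=0.1524
k=2 src: inc=-1.447619, refl=-1.447619·-0.600000=0.8686; V=1.600000+-1.447619+0.868571=1.0210
k=3 load: inc=0.868571, refl=0.868571·-0.904762=-0.7859; V=0.152381+0.868571+-0.785850=0.2351
k=4 src: inc=-0.785850, refl=-0.785850·-0.600000=0.4715; V=1.020952+-0.785850+0.471510=0.7066
k=5 load: inc=0.471510, refl=0.471510·-0.904762=-0.4266; V=0.235102+0.471510+-0.426604=0.2800
k=6 src: inc=-0.426604, refl=-0.426604·-0.600000=0.2560; V=0.706612+-0.426604+0.255963=0.5360
k=7 load: inc=0.255963, refl=0.255963·-0.904762=-0.2316; V=0.280008+0.255963+-0.231585=0.3044
k=8 src: inc=-0.231585, refl=-0.231585·-0.600000=0.1390; V=0.535970+-0.231585+0.138951=0.4433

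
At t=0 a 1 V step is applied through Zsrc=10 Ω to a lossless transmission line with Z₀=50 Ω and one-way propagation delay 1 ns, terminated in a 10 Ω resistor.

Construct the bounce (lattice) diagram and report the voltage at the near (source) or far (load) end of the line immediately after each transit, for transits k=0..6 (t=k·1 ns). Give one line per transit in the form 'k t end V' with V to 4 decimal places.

Γ_L=-0.666667, Γ_S=-0.666667; launch V₁=1·50/60=0.833333
k=0 src: V=0.8333
k=1 load: inc=0.833333, refl=0.833333·-0.666667=-0.5556; V=0.000000+0.833333+-0.555556=0.2778
k=2 src: inc=-0.555556, refl=-0.555556·-0.666667=0.3704; V=0.833333+-0.555556+0.370370=0.6481
k=3 load: inc=0.370370, refl=0.370370·-0.666667=-0.2469; V=0.277778+0.370370+-0.246914=0.4012
k=4 src: inc=-0.246914, refl=-0.246914·-0.666667=0.1646; V=0.648148+-0.246914+0.164609=0.5658
k=5 load: inc=0.164609, refl=0.164609·-0.666667=-0.1097; V=0.401235+0.164609+-0.109739=0.4561
k=6 src: inc=-0.109739, refl=-0.109739·-0.666667=0.0732; V=0.565844+-0.109739+0.073160=0.5293

0 0 source 0.8333
1 1 load 0.2778
2 2 source 0.6481
3 3 load 0.4012
4 4 source 0.5658
5 5 load 0.4561
6 6 source 0.5293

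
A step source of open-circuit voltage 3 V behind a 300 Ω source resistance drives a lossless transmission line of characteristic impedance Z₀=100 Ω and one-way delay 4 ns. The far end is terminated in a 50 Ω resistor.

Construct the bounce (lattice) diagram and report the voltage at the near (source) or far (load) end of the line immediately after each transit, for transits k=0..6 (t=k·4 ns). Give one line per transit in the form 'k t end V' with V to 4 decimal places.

0 0 source 0.7500
1 4 load 0.5000
2 8 source 0.3750
3 12 load 0.4167
4 16 source 0.4375
5 20 load 0.4306
6 24 source 0.4271

Γ_L=-0.333333, Γ_S=0.500000; launch V₁=3·100/400=0.750000
k=0 src: V=0.7500
k=1 load: inc=0.750000, refl=0.750000·-0.333333=-0.2500; V=0.000000+0.750000+-0.250000=0.5000
k=2 src: inc=-0.250000, refl=-0.250000·0.500000=-0.1250; V=0.750000+-0.250000+-0.125000=0.3750
k=3 load: inc=-0.125000, refl=-0.125000·-0.333333=0.0417; V=0.500000+-0.125000+0.041667=0.4167
k=4 src: inc=0.041667, refl=0.041667·0.500000=0.0208; V=0.375000+0.041667+0.020833=0.4375
k=5 load: inc=0.020833, refl=0.020833·-0.333333=-0.0069; V=0.416667+0.020833+-0.006944=0.4306
k=6 src: inc=-0.006944, refl=-0.006944·0.500000=-0.0035; V=0.437500+-0.006944+-0.003472=0.4271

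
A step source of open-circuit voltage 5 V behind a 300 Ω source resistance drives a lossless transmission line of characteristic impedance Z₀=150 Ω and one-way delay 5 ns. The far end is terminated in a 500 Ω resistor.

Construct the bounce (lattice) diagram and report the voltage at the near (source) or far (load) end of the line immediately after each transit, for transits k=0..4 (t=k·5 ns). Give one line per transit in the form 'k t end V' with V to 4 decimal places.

Γ_L=0.538462, Γ_S=0.333333; launch V₁=5·150/450=1.666667
k=0 src: V=1.6667
k=1 load: inc=1.666667, refl=1.666667·0.538462=0.8974; V=0.000000+1.666667+0.897436=2.5641
k=2 src: inc=0.897436, refl=0.897436·0.333333=0.2991; V=1.666667+0.897436+0.299145=2.8632
k=3 load: inc=0.299145, refl=0.299145·0.538462=0.1611; V=2.564103+0.299145+0.161078=3.0243
k=4 src: inc=0.161078, refl=0.161078·0.333333=0.0537; V=2.863248+0.161078+0.053693=3.0780

0 0 source 1.6667
1 5 load 2.5641
2 10 source 2.8632
3 15 load 3.0243
4 20 source 3.0780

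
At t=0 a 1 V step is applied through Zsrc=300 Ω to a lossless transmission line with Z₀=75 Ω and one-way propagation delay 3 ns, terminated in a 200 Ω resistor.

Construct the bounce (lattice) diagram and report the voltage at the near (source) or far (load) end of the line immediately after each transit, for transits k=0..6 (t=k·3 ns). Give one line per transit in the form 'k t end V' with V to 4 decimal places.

0 0 source 0.2000
1 3 load 0.2909
2 6 source 0.3455
3 9 load 0.3702
4 12 source 0.3851
5 15 load 0.3919
6 18 source 0.3959

Γ_L=0.454545, Γ_S=0.600000; launch V₁=1·75/375=0.200000
k=0 src: V=0.2000
k=1 load: inc=0.200000, refl=0.200000·0.454545=0.0909; V=0.000000+0.200000+0.090909=0.2909
k=2 src: inc=0.090909, refl=0.090909·0.600000=0.0545; V=0.200000+0.090909+0.054545=0.3455
k=3 load: inc=0.054545, refl=0.054545·0.454545=0.0248; V=0.290909+0.054545+0.024793=0.3702
k=4 src: inc=0.024793, refl=0.024793·0.600000=0.0149; V=0.345455+0.024793+0.014876=0.3851
k=5 load: inc=0.014876, refl=0.014876·0.454545=0.0068; V=0.370248+0.014876+0.006762=0.3919
k=6 src: inc=0.006762, refl=0.006762·0.600000=0.0041; V=0.385124+0.006762+0.004057=0.3959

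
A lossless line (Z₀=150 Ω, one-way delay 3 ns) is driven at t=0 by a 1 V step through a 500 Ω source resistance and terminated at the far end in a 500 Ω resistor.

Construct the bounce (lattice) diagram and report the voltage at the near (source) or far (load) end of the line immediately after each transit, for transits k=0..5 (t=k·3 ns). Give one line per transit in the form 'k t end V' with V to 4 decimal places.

0 0 source 0.2308
1 3 load 0.3550
2 6 source 0.4219
3 9 load 0.4580
4 12 source 0.4774
5 15 load 0.4878

Γ_L=0.538462, Γ_S=0.538462; launch V₁=1·150/650=0.230769
k=0 src: V=0.2308
k=1 load: inc=0.230769, refl=0.230769·0.538462=0.1243; V=0.000000+0.230769+0.124260=0.3550
k=2 src: inc=0.124260, refl=0.124260·0.538462=0.0669; V=0.230769+0.124260+0.066909=0.4219
k=3 load: inc=0.066909, refl=0.066909·0.538462=0.0360; V=0.355030+0.066909+0.036028=0.4580
k=4 src: inc=0.036028, refl=0.036028·0.538462=0.0194; V=0.421939+0.036028+0.019400=0.4774
k=5 load: inc=0.019400, refl=0.019400·0.538462=0.0104; V=0.457967+0.019400+0.010446=0.4878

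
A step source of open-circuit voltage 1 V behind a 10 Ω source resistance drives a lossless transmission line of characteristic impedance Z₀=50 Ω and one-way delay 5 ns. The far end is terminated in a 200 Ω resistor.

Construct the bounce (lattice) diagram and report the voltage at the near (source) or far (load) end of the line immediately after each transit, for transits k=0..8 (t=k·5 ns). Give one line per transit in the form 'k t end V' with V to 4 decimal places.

Γ_L=0.600000, Γ_S=-0.666667; launch V₁=1·50/60=0.833333
k=0 src: V=0.8333
k=1 load: inc=0.833333, refl=0.833333·0.600000=0.5000; V=0.000000+0.833333+0.500000=1.3333
k=2 src: inc=0.500000, refl=0.500000·-0.666667=-0.3333; V=0.833333+0.500000+-0.333333=1.0000
k=3 load: inc=-0.333333, refl=-0.333333·0.600000=-0.2000; V=1.333333+-0.333333+-0.200000=0.8000
k=4 src: inc=-0.200000, refl=-0.200000·-0.666667=0.1333; V=1.000000+-0.200000+0.133333=0.9333
k=5 load: inc=0.133333, refl=0.133333·0.600000=0.0800; V=0.800000+0.133333+0.080000=1.0133
k=6 src: inc=0.080000, refl=0.080000·-0.666667=-0.0533; V=0.933333+0.080000+-0.053333=0.9600
k=7 load: inc=-0.053333, refl=-0.053333·0.600000=-0.0320; V=1.013333+-0.053333+-0.032000=0.9280
k=8 src: inc=-0.032000, refl=-0.032000·-0.666667=0.0213; V=0.960000+-0.032000+0.021333=0.9493

0 0 source 0.8333
1 5 load 1.3333
2 10 source 1.0000
3 15 load 0.8000
4 20 source 0.9333
5 25 load 1.0133
6 30 source 0.9600
7 35 load 0.9280
8 40 source 0.9493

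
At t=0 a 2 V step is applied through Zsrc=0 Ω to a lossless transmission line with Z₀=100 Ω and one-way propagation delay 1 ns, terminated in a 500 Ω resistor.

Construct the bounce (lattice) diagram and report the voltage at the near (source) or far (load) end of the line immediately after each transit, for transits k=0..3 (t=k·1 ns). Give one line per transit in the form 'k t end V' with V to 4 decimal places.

0 0 source 2.0000
1 1 load 3.3333
2 2 source 2.0000
3 3 load 1.1111

Γ_L=0.666667, Γ_S=-1.000000; launch V₁=2·100/100=2.000000
k=0 src: V=2.0000
k=1 load: inc=2.000000, refl=2.000000·0.666667=1.3333; V=0.000000+2.000000+1.333333=3.3333
k=2 src: inc=1.333333, refl=1.333333·-1.000000=-1.3333; V=2.000000+1.333333+-1.333333=2.0000
k=3 load: inc=-1.333333, refl=-1.333333·0.666667=-0.8889; V=3.333333+-1.333333+-0.888889=1.1111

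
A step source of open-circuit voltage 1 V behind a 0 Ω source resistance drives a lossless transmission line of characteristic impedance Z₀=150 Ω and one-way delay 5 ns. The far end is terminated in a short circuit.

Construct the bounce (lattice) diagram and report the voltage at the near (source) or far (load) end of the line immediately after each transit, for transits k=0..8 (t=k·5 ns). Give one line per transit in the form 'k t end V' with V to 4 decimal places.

0 0 source 1.0000
1 5 load 0.0000
2 10 source 1.0000
3 15 load 0.0000
4 20 source 1.0000
5 25 load 0.0000
6 30 source 1.0000
7 35 load 0.0000
8 40 source 1.0000

Γ_L=-1.000000, Γ_S=-1.000000; launch V₁=1·150/150=1.000000
k=0 src: V=1.0000
k=1 load: inc=1.000000, refl=1.000000·-1.000000=-1.0000; V=0.000000+1.000000+-1.000000=0.0000
k=2 src: inc=-1.000000, refl=-1.000000·-1.000000=1.0000; V=1.000000+-1.000000+1.000000=1.0000
k=3 load: inc=1.000000, refl=1.000000·-1.000000=-1.0000; V=0.000000+1.000000+-1.000000=0.0000
k=4 src: inc=-1.000000, refl=-1.000000·-1.000000=1.0000; V=1.000000+-1.000000+1.000000=1.0000
k=5 load: inc=1.000000, refl=1.000000·-1.000000=-1.0000; V=0.000000+1.000000+-1.000000=0.0000
k=6 src: inc=-1.000000, refl=-1.000000·-1.000000=1.0000; V=1.000000+-1.000000+1.000000=1.0000
k=7 load: inc=1.000000, refl=1.000000·-1.000000=-1.0000; V=0.000000+1.000000+-1.000000=0.0000
k=8 src: inc=-1.000000, refl=-1.000000·-1.000000=1.0000; V=1.000000+-1.000000+1.000000=1.0000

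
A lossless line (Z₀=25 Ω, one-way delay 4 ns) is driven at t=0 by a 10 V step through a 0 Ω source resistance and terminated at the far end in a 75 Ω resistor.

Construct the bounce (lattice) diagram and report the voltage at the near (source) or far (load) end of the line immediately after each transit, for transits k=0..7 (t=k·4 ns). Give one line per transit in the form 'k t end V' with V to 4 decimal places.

0 0 source 10.0000
1 4 load 15.0000
2 8 source 10.0000
3 12 load 7.5000
4 16 source 10.0000
5 20 load 11.2500
6 24 source 10.0000
7 28 load 9.3750

Γ_L=0.500000, Γ_S=-1.000000; launch V₁=10·25/25=10.000000
k=0 src: V=10.0000
k=1 load: inc=10.000000, refl=10.000000·0.500000=5.0000; V=0.000000+10.000000+5.000000=15.0000
k=2 src: inc=5.000000, refl=5.000000·-1.000000=-5.0000; V=10.000000+5.000000+-5.000000=10.0000
k=3 load: inc=-5.000000, refl=-5.000000·0.500000=-2.5000; V=15.000000+-5.000000+-2.500000=7.5000
k=4 src: inc=-2.500000, refl=-2.500000·-1.000000=2.5000; V=10.000000+-2.500000+2.500000=10.0000
k=5 load: inc=2.500000, refl=2.500000·0.500000=1.2500; V=7.500000+2.500000+1.250000=11.2500
k=6 src: inc=1.250000, refl=1.250000·-1.000000=-1.2500; V=10.000000+1.250000+-1.250000=10.0000
k=7 load: inc=-1.250000, refl=-1.250000·0.500000=-0.6250; V=11.250000+-1.250000+-0.625000=9.3750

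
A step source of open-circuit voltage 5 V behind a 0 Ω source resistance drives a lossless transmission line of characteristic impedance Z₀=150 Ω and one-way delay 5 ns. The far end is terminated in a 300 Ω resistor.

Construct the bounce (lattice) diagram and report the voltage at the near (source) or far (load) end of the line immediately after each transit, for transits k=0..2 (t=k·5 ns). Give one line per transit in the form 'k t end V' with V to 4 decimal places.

0 0 source 5.0000
1 5 load 6.6667
2 10 source 5.0000

Γ_L=0.333333, Γ_S=-1.000000; launch V₁=5·150/150=5.000000
k=0 src: V=5.0000
k=1 load: inc=5.000000, refl=5.000000·0.333333=1.6667; V=0.000000+5.000000+1.666667=6.6667
k=2 src: inc=1.666667, refl=1.666667·-1.000000=-1.6667; V=5.000000+1.666667+-1.666667=5.0000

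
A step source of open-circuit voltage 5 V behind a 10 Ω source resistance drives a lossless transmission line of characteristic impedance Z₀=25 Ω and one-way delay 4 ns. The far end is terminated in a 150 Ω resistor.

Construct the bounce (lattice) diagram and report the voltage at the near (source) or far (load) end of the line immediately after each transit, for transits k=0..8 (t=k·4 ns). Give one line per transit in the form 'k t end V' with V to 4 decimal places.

Γ_L=0.714286, Γ_S=-0.428571; launch V₁=5·25/35=3.571429
k=0 src: V=3.5714
k=1 load: inc=3.571429, refl=3.571429·0.714286=2.5510; V=0.000000+3.571429+2.551020=6.1224
k=2 src: inc=2.551020, refl=2.551020·-0.428571=-1.0933; V=3.571429+2.551020+-1.093294=5.0292
k=3 load: inc=-1.093294, refl=-1.093294·0.714286=-0.7809; V=6.122449+-1.093294+-0.780925=4.2482
k=4 src: inc=-0.780925, refl=-0.780925·-0.428571=0.3347; V=5.029155+-0.780925+0.334682=4.5829
k=5 load: inc=0.334682, refl=0.334682·0.714286=0.2391; V=4.248230+0.334682+0.239059=4.8220
k=6 src: inc=0.239059, refl=0.239059·-0.428571=-0.1025; V=4.582912+0.239059+-0.102454=4.7195
k=7 load: inc=-0.102454, refl=-0.102454·0.714286=-0.0732; V=4.821970+-0.102454+-0.073181=4.6463
k=8 src: inc=-0.073181, refl=-0.073181·-0.428571=0.0314; V=4.719517+-0.073181+0.031363=4.6777

0 0 source 3.5714
1 4 load 6.1224
2 8 source 5.0292
3 12 load 4.2482
4 16 source 4.5829
5 20 load 4.8220
6 24 source 4.7195
7 28 load 4.6463
8 32 source 4.6777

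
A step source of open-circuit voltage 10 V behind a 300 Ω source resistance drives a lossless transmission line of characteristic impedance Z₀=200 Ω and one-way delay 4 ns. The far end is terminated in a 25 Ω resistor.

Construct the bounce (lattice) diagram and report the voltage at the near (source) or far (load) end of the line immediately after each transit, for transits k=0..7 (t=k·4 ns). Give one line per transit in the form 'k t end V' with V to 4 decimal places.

Γ_L=-0.777778, Γ_S=0.200000; launch V₁=10·200/500=4.000000
k=0 src: V=4.0000
k=1 load: inc=4.000000, refl=4.000000·-0.777778=-3.1111; V=0.000000+4.000000+-3.111111=0.8889
k=2 src: inc=-3.111111, refl=-3.111111·0.200000=-0.6222; V=4.000000+-3.111111+-0.622222=0.2667
k=3 load: inc=-0.622222, refl=-0.622222·-0.777778=0.4840; V=0.888889+-0.622222+0.483951=0.7506
k=4 src: inc=0.483951, refl=0.483951·0.200000=0.0968; V=0.266667+0.483951+0.096790=0.8474
k=5 load: inc=0.096790, refl=0.096790·-0.777778=-0.0753; V=0.750617+0.096790+-0.075281=0.7721
k=6 src: inc=-0.075281, refl=-0.075281·0.200000=-0.0151; V=0.847407+-0.075281+-0.015056=0.7571
k=7 load: inc=-0.015056, refl=-0.015056·-0.777778=0.0117; V=0.772126+-0.015056+0.011710=0.7688

0 0 source 4.0000
1 4 load 0.8889
2 8 source 0.2667
3 12 load 0.7506
4 16 source 0.8474
5 20 load 0.7721
6 24 source 0.7571
7 28 load 0.7688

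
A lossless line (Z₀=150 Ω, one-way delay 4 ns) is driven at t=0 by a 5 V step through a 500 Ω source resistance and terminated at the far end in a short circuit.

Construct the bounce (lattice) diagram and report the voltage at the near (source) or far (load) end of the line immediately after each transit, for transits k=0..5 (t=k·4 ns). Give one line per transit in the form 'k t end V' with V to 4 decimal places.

Γ_L=-1.000000, Γ_S=0.538462; launch V₁=5·150/650=1.153846
k=0 src: V=1.1538
k=1 load: inc=1.153846, refl=1.153846·-1.000000=-1.1538; V=0.000000+1.153846+-1.153846=0.0000
k=2 src: inc=-1.153846, refl=-1.153846·0.538462=-0.6213; V=1.153846+-1.153846+-0.621302=-0.6213
k=3 load: inc=-0.621302, refl=-0.621302·-1.000000=0.6213; V=0.000000+-0.621302+0.621302=0.0000
k=4 src: inc=0.621302, refl=0.621302·0.538462=0.3345; V=-0.621302+0.621302+0.334547=0.3345
k=5 load: inc=0.334547, refl=0.334547·-1.000000=-0.3345; V=0.000000+0.334547+-0.334547=0.0000

0 0 source 1.1538
1 4 load 0.0000
2 8 source -0.6213
3 12 load 0.0000
4 16 source 0.3345
5 20 load 0.0000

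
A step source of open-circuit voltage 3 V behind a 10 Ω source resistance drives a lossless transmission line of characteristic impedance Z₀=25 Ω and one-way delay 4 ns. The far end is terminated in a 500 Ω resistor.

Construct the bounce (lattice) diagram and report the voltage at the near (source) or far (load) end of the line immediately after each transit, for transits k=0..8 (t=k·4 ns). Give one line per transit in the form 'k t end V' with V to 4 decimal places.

Γ_L=0.904762, Γ_S=-0.428571; launch V₁=3·25/35=2.142857
k=0 src: V=2.1429
k=1 load: inc=2.142857, refl=2.142857·0.904762=1.9388; V=0.000000+2.142857+1.938776=4.0816
k=2 src: inc=1.938776, refl=1.938776·-0.428571=-0.8309; V=2.142857+1.938776+-0.830904=3.2507
k=3 load: inc=-0.830904, refl=-0.830904·0.904762=-0.7518; V=4.081633+-0.830904+-0.751770=2.4990
k=4 src: inc=-0.751770, refl=-0.751770·-0.428571=0.3222; V=3.250729+-0.751770+0.322187=2.8211
k=5 load: inc=0.322187, refl=0.322187·0.904762=0.2915; V=2.498959+0.322187+0.291503=3.1126
k=6 src: inc=0.291503, refl=0.291503·-0.428571=-0.1249; V=2.821146+0.291503+-0.124930=2.9877
k=7 load: inc=-0.124930, refl=-0.124930·0.904762=-0.1130; V=3.112649+-0.124930+-0.113032=2.8747
k=8 src: inc=-0.113032, refl=-0.113032·-0.428571=0.0484; V=2.987719+-0.113032+0.048442=2.9231

0 0 source 2.1429
1 4 load 4.0816
2 8 source 3.2507
3 12 load 2.4990
4 16 source 2.8211
5 20 load 3.1126
6 24 source 2.9877
7 28 load 2.8747
8 32 source 2.9231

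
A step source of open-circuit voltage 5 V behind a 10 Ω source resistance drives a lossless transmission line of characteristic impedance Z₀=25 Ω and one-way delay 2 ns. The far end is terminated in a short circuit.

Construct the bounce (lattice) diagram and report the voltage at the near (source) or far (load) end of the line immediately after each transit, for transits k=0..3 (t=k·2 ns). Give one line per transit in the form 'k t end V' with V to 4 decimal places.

0 0 source 3.5714
1 2 load 0.0000
2 4 source 1.5306
3 6 load 0.0000

Γ_L=-1.000000, Γ_S=-0.428571; launch V₁=5·25/35=3.571429
k=0 src: V=3.5714
k=1 load: inc=3.571429, refl=3.571429·-1.000000=-3.5714; V=0.000000+3.571429+-3.571429=0.0000
k=2 src: inc=-3.571429, refl=-3.571429·-0.428571=1.5306; V=3.571429+-3.571429+1.530612=1.5306
k=3 load: inc=1.530612, refl=1.530612·-1.000000=-1.5306; V=0.000000+1.530612+-1.530612=0.0000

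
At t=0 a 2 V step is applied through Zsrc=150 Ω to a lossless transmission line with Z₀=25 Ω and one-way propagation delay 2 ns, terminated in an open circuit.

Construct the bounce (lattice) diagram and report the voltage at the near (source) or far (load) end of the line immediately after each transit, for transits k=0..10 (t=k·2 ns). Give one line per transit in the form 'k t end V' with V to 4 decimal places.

0 0 source 0.2857
1 2 load 0.5714
2 4 source 0.7755
3 6 load 0.9796
4 8 source 1.1254
5 10 load 1.2711
6 12 source 1.3753
7 14 load 1.4794
8 16 source 1.5538
9 18 load 1.6281
10 20 source 1.6813

Γ_L=1.000000, Γ_S=0.714286; launch V₁=2·25/175=0.285714
k=0 src: V=0.2857
k=1 load: inc=0.285714, refl=0.285714·1.000000=0.2857; V=0.000000+0.285714+0.285714=0.5714
k=2 src: inc=0.285714, refl=0.285714·0.714286=0.2041; V=0.285714+0.285714+0.204082=0.7755
k=3 load: inc=0.204082, refl=0.204082·1.000000=0.2041; V=0.571429+0.204082+0.204082=0.9796
k=4 src: inc=0.204082, refl=0.204082·0.714286=0.1458; V=0.775510+0.204082+0.145773=1.1254
k=5 load: inc=0.145773, refl=0.145773·1.000000=0.1458; V=0.979592+0.145773+0.145773=1.2711
k=6 src: inc=0.145773, refl=0.145773·0.714286=0.1041; V=1.125364+0.145773+0.104123=1.3753
k=7 load: inc=0.104123, refl=0.104123·1.000000=0.1041; V=1.271137+0.104123+0.104123=1.4794
k=8 src: inc=0.104123, refl=0.104123·0.714286=0.0744; V=1.375260+0.104123+0.074374=1.5538
k=9 load: inc=0.074374, refl=0.074374·1.000000=0.0744; V=1.479384+0.074374+0.074374=1.6281
k=10 src: inc=0.074374, refl=0.074374·0.714286=0.0531; V=1.553757+0.074374+0.053124=1.6813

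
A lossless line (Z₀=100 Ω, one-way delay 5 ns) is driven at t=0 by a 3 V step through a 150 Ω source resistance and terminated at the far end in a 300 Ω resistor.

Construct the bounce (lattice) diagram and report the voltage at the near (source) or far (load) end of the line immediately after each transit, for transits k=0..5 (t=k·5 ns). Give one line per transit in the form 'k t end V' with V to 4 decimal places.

Γ_L=0.500000, Γ_S=0.200000; launch V₁=3·100/250=1.200000
k=0 src: V=1.2000
k=1 load: inc=1.200000, refl=1.200000·0.500000=0.6000; V=0.000000+1.200000+0.600000=1.8000
k=2 src: inc=0.600000, refl=0.600000·0.200000=0.1200; V=1.200000+0.600000+0.120000=1.9200
k=3 load: inc=0.120000, refl=0.120000·0.500000=0.0600; V=1.800000+0.120000+0.060000=1.9800
k=4 src: inc=0.060000, refl=0.060000·0.200000=0.0120; V=1.920000+0.060000+0.012000=1.9920
k=5 load: inc=0.012000, refl=0.012000·0.500000=0.0060; V=1.980000+0.012000+0.006000=1.9980

0 0 source 1.2000
1 5 load 1.8000
2 10 source 1.9200
3 15 load 1.9800
4 20 source 1.9920
5 25 load 1.9980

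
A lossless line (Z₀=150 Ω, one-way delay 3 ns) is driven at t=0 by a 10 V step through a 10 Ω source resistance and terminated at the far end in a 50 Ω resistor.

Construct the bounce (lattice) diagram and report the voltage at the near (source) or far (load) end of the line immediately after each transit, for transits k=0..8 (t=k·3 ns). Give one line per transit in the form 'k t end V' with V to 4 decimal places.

Γ_L=-0.500000, Γ_S=-0.875000; launch V₁=10·150/160=9.375000
k=0 src: V=9.3750
k=1 load: inc=9.375000, refl=9.375000·-0.500000=-4.6875; V=0.000000+9.375000+-4.687500=4.6875
k=2 src: inc=-4.687500, refl=-4.687500·-0.875000=4.1016; V=9.375000+-4.687500+4.101562=8.7891
k=3 load: inc=4.101562, refl=4.101562·-0.500000=-2.0508; V=4.687500+4.101562+-2.050781=6.7383
k=4 src: inc=-2.050781, refl=-2.050781·-0.875000=1.7944; V=8.789062+-2.050781+1.794434=8.5327
k=5 load: inc=1.794434, refl=1.794434·-0.500000=-0.8972; V=6.738281+1.794434+-0.897217=7.6355
k=6 src: inc=-0.897217, refl=-0.897217·-0.875000=0.7851; V=8.532715+-0.897217+0.785065=8.4206
k=7 load: inc=0.785065, refl=0.785065·-0.500000=-0.3925; V=7.635498+0.785065+-0.392532=8.0280
k=8 src: inc=-0.392532, refl=-0.392532·-0.875000=0.3435; V=8.420563+-0.392532+0.343466=8.3715

0 0 source 9.3750
1 3 load 4.6875
2 6 source 8.7891
3 9 load 6.7383
4 12 source 8.5327
5 15 load 7.6355
6 18 source 8.4206
7 21 load 8.0280
8 24 source 8.3715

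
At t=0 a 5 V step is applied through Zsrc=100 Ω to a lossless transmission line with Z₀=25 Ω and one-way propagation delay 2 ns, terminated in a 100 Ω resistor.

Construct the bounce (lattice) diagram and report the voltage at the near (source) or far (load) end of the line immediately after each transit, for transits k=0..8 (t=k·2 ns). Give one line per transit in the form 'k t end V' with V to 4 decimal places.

0 0 source 1.0000
1 2 load 1.6000
2 4 source 1.9600
3 6 load 2.1760
4 8 source 2.3056
5 10 load 2.3834
6 12 source 2.4300
7 14 load 2.4580
8 16 source 2.4748

Γ_L=0.600000, Γ_S=0.600000; launch V₁=5·25/125=1.000000
k=0 src: V=1.0000
k=1 load: inc=1.000000, refl=1.000000·0.600000=0.6000; V=0.000000+1.000000+0.600000=1.6000
k=2 src: inc=0.600000, refl=0.600000·0.600000=0.3600; V=1.000000+0.600000+0.360000=1.9600
k=3 load: inc=0.360000, refl=0.360000·0.600000=0.2160; V=1.600000+0.360000+0.216000=2.1760
k=4 src: inc=0.216000, refl=0.216000·0.600000=0.1296; V=1.960000+0.216000+0.129600=2.3056
k=5 load: inc=0.129600, refl=0.129600·0.600000=0.0778; V=2.176000+0.129600+0.077760=2.3834
k=6 src: inc=0.077760, refl=0.077760·0.600000=0.0467; V=2.305600+0.077760+0.046656=2.4300
k=7 load: inc=0.046656, refl=0.046656·0.600000=0.0280; V=2.383360+0.046656+0.027994=2.4580
k=8 src: inc=0.027994, refl=0.027994·0.600000=0.0168; V=2.430016+0.027994+0.016796=2.4748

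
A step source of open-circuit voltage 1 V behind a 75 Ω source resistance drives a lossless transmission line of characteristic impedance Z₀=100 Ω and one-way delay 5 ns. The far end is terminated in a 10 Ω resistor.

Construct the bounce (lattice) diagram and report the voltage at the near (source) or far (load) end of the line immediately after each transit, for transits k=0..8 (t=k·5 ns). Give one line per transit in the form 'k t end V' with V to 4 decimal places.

0 0 source 0.5714
1 5 load 0.1039
2 10 source 0.1707
3 15 load 0.1160
4 20 source 0.1238
5 25 load 0.1175
6 30 source 0.1184
7 35 load 0.1176
8 40 source 0.1177

Γ_L=-0.818182, Γ_S=-0.142857; launch V₁=1·100/175=0.571429
k=0 src: V=0.5714
k=1 load: inc=0.571429, refl=0.571429·-0.818182=-0.4675; V=0.000000+0.571429+-0.467532=0.1039
k=2 src: inc=-0.467532, refl=-0.467532·-0.142857=0.0668; V=0.571429+-0.467532+0.066790=0.1707
k=3 load: inc=0.066790, refl=0.066790·-0.818182=-0.0546; V=0.103896+0.066790+-0.054647=0.1160
k=4 src: inc=-0.054647, refl=-0.054647·-0.142857=0.0078; V=0.170686+-0.054647+0.007807=0.1238
k=5 load: inc=0.007807, refl=0.007807·-0.818182=-0.0064; V=0.116040+0.007807+-0.006387=0.1175
k=6 src: inc=-0.006387, refl=-0.006387·-0.142857=0.0009; V=0.123846+-0.006387+0.000912=0.1184
k=7 load: inc=0.000912, refl=0.000912·-0.818182=-0.0007; V=0.117459+0.000912+-0.000747=0.1176
k=8 src: inc=-0.000747, refl=-0.000747·-0.142857=0.0001; V=0.118372+-0.000747+0.000107=0.1177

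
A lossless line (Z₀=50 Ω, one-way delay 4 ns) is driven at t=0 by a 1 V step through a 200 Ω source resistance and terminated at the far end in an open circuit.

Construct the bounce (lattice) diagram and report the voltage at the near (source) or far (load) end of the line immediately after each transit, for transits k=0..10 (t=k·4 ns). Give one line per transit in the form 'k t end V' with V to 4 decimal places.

0 0 source 0.2000
1 4 load 0.4000
2 8 source 0.5200
3 12 load 0.6400
4 16 source 0.7120
5 20 load 0.7840
6 24 source 0.8272
7 28 load 0.8704
8 32 source 0.8963
9 36 load 0.9222
10 40 source 0.9378

Γ_L=1.000000, Γ_S=0.600000; launch V₁=1·50/250=0.200000
k=0 src: V=0.2000
k=1 load: inc=0.200000, refl=0.200000·1.000000=0.2000; V=0.000000+0.200000+0.200000=0.4000
k=2 src: inc=0.200000, refl=0.200000·0.600000=0.1200; V=0.200000+0.200000+0.120000=0.5200
k=3 load: inc=0.120000, refl=0.120000·1.000000=0.1200; V=0.400000+0.120000+0.120000=0.6400
k=4 src: inc=0.120000, refl=0.120000·0.600000=0.0720; V=0.520000+0.120000+0.072000=0.7120
k=5 load: inc=0.072000, refl=0.072000·1.000000=0.0720; V=0.640000+0.072000+0.072000=0.7840
k=6 src: inc=0.072000, refl=0.072000·0.600000=0.0432; V=0.712000+0.072000+0.043200=0.8272
k=7 load: inc=0.043200, refl=0.043200·1.000000=0.0432; V=0.784000+0.043200+0.043200=0.8704
k=8 src: inc=0.043200, refl=0.043200·0.600000=0.0259; V=0.827200+0.043200+0.025920=0.8963
k=9 load: inc=0.025920, refl=0.025920·1.000000=0.0259; V=0.870400+0.025920+0.025920=0.9222
k=10 src: inc=0.025920, refl=0.025920·0.600000=0.0156; V=0.896320+0.025920+0.015552=0.9378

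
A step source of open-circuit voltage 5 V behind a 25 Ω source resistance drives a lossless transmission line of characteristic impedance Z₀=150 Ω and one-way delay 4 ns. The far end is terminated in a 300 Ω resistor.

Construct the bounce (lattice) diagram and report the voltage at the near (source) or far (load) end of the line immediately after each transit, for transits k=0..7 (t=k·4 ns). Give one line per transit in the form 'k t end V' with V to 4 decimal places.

Γ_L=0.333333, Γ_S=-0.714286; launch V₁=5·150/175=4.285714
k=0 src: V=4.2857
k=1 load: inc=4.285714, refl=4.285714·0.333333=1.4286; V=0.000000+4.285714+1.428571=5.7143
k=2 src: inc=1.428571, refl=1.428571·-0.714286=-1.0204; V=4.285714+1.428571+-1.020408=4.6939
k=3 load: inc=-1.020408, refl=-1.020408·0.333333=-0.3401; V=5.714286+-1.020408+-0.340136=4.3537
k=4 src: inc=-0.340136, refl=-0.340136·-0.714286=0.2430; V=4.693878+-0.340136+0.242954=4.5967
k=5 load: inc=0.242954, refl=0.242954·0.333333=0.0810; V=4.353741+0.242954+0.080985=4.6777
k=6 src: inc=0.080985, refl=0.080985·-0.714286=-0.0578; V=4.596696+0.080985+-0.057846=4.6198
k=7 load: inc=-0.057846, refl=-0.057846·0.333333=-0.0193; V=4.677681+-0.057846+-0.019282=4.6006

0 0 source 4.2857
1 4 load 5.7143
2 8 source 4.6939
3 12 load 4.3537
4 16 source 4.5967
5 20 load 4.6777
6 24 source 4.6198
7 28 load 4.6006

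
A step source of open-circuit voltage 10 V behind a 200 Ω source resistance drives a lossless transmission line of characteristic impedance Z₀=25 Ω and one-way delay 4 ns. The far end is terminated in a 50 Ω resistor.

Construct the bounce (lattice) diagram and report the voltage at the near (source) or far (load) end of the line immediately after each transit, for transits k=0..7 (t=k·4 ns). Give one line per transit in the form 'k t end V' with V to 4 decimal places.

0 0 source 1.1111
1 4 load 1.4815
2 8 source 1.7695
3 12 load 1.8656
4 16 source 1.9403
5 20 load 1.9651
6 24 source 1.9845
7 28 load 1.9910

Γ_L=0.333333, Γ_S=0.777778; launch V₁=10·25/225=1.111111
k=0 src: V=1.1111
k=1 load: inc=1.111111, refl=1.111111·0.333333=0.3704; V=0.000000+1.111111+0.370370=1.4815
k=2 src: inc=0.370370, refl=0.370370·0.777778=0.2881; V=1.111111+0.370370+0.288066=1.7695
k=3 load: inc=0.288066, refl=0.288066·0.333333=0.0960; V=1.481481+0.288066+0.096022=1.8656
k=4 src: inc=0.096022, refl=0.096022·0.777778=0.0747; V=1.769547+0.096022+0.074684=1.9403
k=5 load: inc=0.074684, refl=0.074684·0.333333=0.0249; V=1.865569+0.074684+0.024895=1.9651
k=6 src: inc=0.024895, refl=0.024895·0.777778=0.0194; V=1.940253+0.024895+0.019362=1.9845
k=7 load: inc=0.019362, refl=0.019362·0.333333=0.0065; V=1.965148+0.019362+0.006454=1.9910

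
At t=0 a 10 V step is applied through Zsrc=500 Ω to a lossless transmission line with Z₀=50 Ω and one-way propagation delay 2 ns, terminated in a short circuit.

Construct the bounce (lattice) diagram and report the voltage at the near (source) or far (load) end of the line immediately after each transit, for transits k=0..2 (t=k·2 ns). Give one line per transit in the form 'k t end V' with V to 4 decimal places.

Γ_L=-1.000000, Γ_S=0.818182; launch V₁=10·50/550=0.909091
k=0 src: V=0.9091
k=1 load: inc=0.909091, refl=0.909091·-1.000000=-0.9091; V=0.000000+0.909091+-0.909091=0.0000
k=2 src: inc=-0.909091, refl=-0.909091·0.818182=-0.7438; V=0.909091+-0.909091+-0.743802=-0.7438

0 0 source 0.9091
1 2 load 0.0000
2 4 source -0.7438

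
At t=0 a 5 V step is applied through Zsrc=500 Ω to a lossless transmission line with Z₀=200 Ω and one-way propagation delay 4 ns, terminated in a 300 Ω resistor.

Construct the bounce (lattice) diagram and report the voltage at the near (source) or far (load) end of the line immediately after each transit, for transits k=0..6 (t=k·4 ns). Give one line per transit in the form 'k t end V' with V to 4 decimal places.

Γ_L=0.200000, Γ_S=0.428571; launch V₁=5·200/700=1.428571
k=0 src: V=1.4286
k=1 load: inc=1.428571, refl=1.428571·0.200000=0.2857; V=0.000000+1.428571+0.285714=1.7143
k=2 src: inc=0.285714, refl=0.285714·0.428571=0.1224; V=1.428571+0.285714+0.122449=1.8367
k=3 load: inc=0.122449, refl=0.122449·0.200000=0.0245; V=1.714286+0.122449+0.024490=1.8612
k=4 src: inc=0.024490, refl=0.024490·0.428571=0.0105; V=1.836735+0.024490+0.010496=1.8717
k=5 load: inc=0.010496, refl=0.010496·0.200000=0.0021; V=1.861224+0.010496+0.002099=1.8738
k=6 src: inc=0.002099, refl=0.002099·0.428571=0.0009; V=1.871720+0.002099+0.000900=1.8747

0 0 source 1.4286
1 4 load 1.7143
2 8 source 1.8367
3 12 load 1.8612
4 16 source 1.8717
5 20 load 1.8738
6 24 source 1.8747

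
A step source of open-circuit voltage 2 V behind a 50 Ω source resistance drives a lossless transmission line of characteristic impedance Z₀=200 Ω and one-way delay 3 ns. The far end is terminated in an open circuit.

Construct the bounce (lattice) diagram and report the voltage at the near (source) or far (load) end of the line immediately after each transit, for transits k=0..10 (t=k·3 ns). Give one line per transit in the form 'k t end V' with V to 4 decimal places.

Γ_L=1.000000, Γ_S=-0.600000; launch V₁=2·200/250=1.600000
k=0 src: V=1.6000
k=1 load: inc=1.600000, refl=1.600000·1.000000=1.6000; V=0.000000+1.600000+1.600000=3.2000
k=2 src: inc=1.600000, refl=1.600000·-0.600000=-0.9600; V=1.600000+1.600000+-0.960000=2.2400
k=3 load: inc=-0.960000, refl=-0.960000·1.000000=-0.9600; V=3.200000+-0.960000+-0.960000=1.2800
k=4 src: inc=-0.960000, refl=-0.960000·-0.600000=0.5760; V=2.240000+-0.960000+0.576000=1.8560
k=5 load: inc=0.576000, refl=0.576000·1.000000=0.5760; V=1.280000+0.576000+0.576000=2.4320
k=6 src: inc=0.576000, refl=0.576000·-0.600000=-0.3456; V=1.856000+0.576000+-0.345600=2.0864
k=7 load: inc=-0.345600, refl=-0.345600·1.000000=-0.3456; V=2.432000+-0.345600+-0.345600=1.7408
k=8 src: inc=-0.345600, refl=-0.345600·-0.600000=0.2074; V=2.086400+-0.345600+0.207360=1.9482
k=9 load: inc=0.207360, refl=0.207360·1.000000=0.2074; V=1.740800+0.207360+0.207360=2.1555
k=10 src: inc=0.207360, refl=0.207360·-0.600000=-0.1244; V=1.948160+0.207360+-0.124416=2.0311

0 0 source 1.6000
1 3 load 3.2000
2 6 source 2.2400
3 9 load 1.2800
4 12 source 1.8560
5 15 load 2.4320
6 18 source 2.0864
7 21 load 1.7408
8 24 source 1.9482
9 27 load 2.1555
10 30 source 2.0311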